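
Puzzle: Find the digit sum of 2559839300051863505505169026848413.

2+5+5+9+8+3+9+3+0+0+0+5+1+8+6+3+5+0+5+5+0+5+1+6+9+0+2+6+8+4+8+4+1+3 = 139

139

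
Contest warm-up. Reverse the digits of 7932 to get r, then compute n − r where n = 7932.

Reverse of 7932 is 2397.
7932 − 2397 = 5535

5535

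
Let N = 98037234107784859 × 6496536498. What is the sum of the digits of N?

123

98037234107784859 × 6496536498 = 636902469544194802425283782
Sum of its 27 digits: 123.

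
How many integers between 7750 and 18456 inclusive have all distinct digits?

The integers in [7750, 18456] that have all distinct digits: 7801, 7802, 7803, 7804, 7805, 7806, …, 18453, 18456.
3620 qualify.

3620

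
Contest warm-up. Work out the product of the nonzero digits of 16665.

1×6×6×6×5 = 1080

1080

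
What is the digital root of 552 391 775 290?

5+5+2+3+9+1+7+7+5+2+9+0 = 55
5+5 = 10
1+0 = 1
(Equivalently, 552 391 775 290 mod 9 = 1.)

1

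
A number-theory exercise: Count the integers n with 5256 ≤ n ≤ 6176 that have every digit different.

460

The integers in [5256, 6176] that have every digit different: 5260, 5261, 5263, 5264, 5267, 5268, …, 6174, 6175.
460 qualify.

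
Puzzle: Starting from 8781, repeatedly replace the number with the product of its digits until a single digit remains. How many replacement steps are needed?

4

8781 → 448 → 128 → 16 → 6 (4 steps)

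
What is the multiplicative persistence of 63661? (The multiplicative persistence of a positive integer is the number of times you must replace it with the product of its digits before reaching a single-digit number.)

4

63661 → 648 → 192 → 18 → 8 (4 steps)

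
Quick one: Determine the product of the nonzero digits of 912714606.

18144

9×1×2×7×1×4×6×6 = 18144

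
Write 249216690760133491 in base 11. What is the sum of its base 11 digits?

71

249216690760133491 in base 11 is 5472A13301240784A.
Digit sum: 5+4+7+2+10+1+3+3+0+1+2+4+0+7+8+4+10 = 71.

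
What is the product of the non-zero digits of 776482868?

7225344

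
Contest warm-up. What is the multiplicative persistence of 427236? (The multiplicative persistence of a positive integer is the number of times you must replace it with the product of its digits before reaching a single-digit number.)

427236 → 2016 → 0 (2 steps)

2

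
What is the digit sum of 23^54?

23^54 = 34143115322784228849944935551113819944806873883247339368564776954250143409
Sum of its 74 digits: 343.

343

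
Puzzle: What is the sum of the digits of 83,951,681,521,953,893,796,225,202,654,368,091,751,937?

8+3+9+5+1+6+8+1+5+2+1+9+5+3+8+9+3+7+9+6+2+2+5+2+0+2+6+5+4+3+6+8+0+9+1+7+5+1+9+3+7 = 195

195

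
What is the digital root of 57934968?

6

5+7+9+3+4+9+6+8 = 51
5+1 = 6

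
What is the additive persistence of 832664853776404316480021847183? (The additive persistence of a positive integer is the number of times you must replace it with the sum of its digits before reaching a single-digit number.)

3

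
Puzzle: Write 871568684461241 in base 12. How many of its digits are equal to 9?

2

871568684461241 in base 12 is 81903A24B69A75.
The digit 9 appears 2 times.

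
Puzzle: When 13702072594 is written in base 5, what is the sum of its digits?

13702072594 in base 5 is 211030212310334.
Digit sum: 2+1+1+0+3+0+2+1+2+3+1+0+3+3+4 = 26.

26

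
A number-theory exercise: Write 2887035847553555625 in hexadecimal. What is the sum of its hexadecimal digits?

2887035847553555625 in base 16 is 2810CFCEA33F9CA9.
Digit sum: 2+8+1+0+12+15+12+14+10+3+3+15+9+12+10+9 = 135.

135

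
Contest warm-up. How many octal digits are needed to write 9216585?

8

9216585 in base 8 is 43121111, which has 8 digits.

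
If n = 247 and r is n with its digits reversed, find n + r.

989

Reverse of 247 is 742.
247 + 742 = 989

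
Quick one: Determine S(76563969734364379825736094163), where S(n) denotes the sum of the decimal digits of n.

151

7+6+5+6+3+9+6+9+7+3+4+3+6+4+3+7+9+8+2+5+7+3+6+0+9+4+1+6+3 = 151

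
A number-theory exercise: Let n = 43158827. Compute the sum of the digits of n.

38

4+3+1+5+8+8+2+7 = 38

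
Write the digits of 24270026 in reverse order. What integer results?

62007242

Reversing 24270026 gives 62007242.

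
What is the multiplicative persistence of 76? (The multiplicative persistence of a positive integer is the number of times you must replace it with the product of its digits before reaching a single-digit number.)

2

76 → 42 → 8 (2 steps)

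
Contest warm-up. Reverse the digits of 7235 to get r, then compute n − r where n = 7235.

Reverse of 7235 is 5327.
7235 − 5327 = 1908

1908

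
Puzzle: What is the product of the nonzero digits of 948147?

9×4×8×1×4×7 = 8064

8064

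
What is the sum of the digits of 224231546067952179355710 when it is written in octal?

97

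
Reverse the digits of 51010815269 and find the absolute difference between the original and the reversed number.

45240985746

Reverse of 51010815269 is 96251801015.
|51010815269 − 96251801015| = 45240985746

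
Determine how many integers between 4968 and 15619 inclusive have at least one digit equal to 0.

3648

The integers in [4968, 15619] that have at least one digit equal to 0: 4970, 4980, 4990, 5000, 5001, 5002, …, 15609, 15610.
3648 qualify.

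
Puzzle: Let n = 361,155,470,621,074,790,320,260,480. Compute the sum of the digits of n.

3+6+1+1+5+5+4+7+0+6+2+1+0+7+4+7+9+0+3+2+0+2+6+0+4+8+0 = 93

93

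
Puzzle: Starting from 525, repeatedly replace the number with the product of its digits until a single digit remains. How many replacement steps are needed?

525 → 50 → 0 (2 steps)

2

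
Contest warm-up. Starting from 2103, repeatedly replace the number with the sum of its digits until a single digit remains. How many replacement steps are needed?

2103 → 6 (1 step)

1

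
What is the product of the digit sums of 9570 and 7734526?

714

S(9570) = 9+5+7+0 = 21.
S(7734526) = 7+7+3+4+5+2+6 = 34.
21 · 34 = 714.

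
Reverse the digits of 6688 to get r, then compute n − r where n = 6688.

-2178

Reverse of 6688 is 8866.
6688 − 8866 = -2178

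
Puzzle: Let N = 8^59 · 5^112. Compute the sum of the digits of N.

86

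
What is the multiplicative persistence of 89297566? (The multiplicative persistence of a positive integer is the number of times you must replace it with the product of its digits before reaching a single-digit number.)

89297566 → 1632960 → 0 (2 steps)

2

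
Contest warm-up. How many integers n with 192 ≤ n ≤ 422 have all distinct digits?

169

The integers in [192, 422] that have all distinct digits: 192, 193, 194, 195, 196, 197, …, 420, 421.
169 qualify.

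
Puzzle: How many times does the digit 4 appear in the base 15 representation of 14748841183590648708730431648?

14748841183590648708730431648 in base 15 is D21DED46C04CC2B002DA1E83.
The digit 4 appears 2 times.

2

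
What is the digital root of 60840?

9

6+0+8+4+0 = 18
1+8 = 9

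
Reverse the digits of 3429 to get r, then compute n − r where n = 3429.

Reverse of 3429 is 9243.
3429 − 9243 = -5814

-5814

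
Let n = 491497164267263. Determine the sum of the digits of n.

71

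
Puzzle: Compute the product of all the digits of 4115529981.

4×1×1×5×5×2×9×9×8×1 = 129600

129600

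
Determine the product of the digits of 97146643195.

4898880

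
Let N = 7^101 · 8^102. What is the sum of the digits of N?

7^101 · 8^102 = 2951757766592064495517380106392505414477957626279031143190763182920263713795188187481727570054986355364025124965542522367698549354535507059474275691278661846213984593707372904448
Sum of its 178 digits: 823.

823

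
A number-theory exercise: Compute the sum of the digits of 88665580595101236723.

90

8+8+6+6+5+5+8+0+5+9+5+1+0+1+2+3+6+7+2+3 = 90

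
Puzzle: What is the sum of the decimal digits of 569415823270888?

76

5+6+9+4+1+5+8+2+3+2+7+0+8+8+8 = 76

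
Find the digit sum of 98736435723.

9+8+7+3+6+4+3+5+7+2+3 = 57

57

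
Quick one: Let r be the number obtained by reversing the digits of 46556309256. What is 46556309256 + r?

111846674820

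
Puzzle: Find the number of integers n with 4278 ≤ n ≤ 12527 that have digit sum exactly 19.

The integers in [4278, 12527] that have digit sum exactly 19: 4285, 4294, 4339, 4348, 4357, 4366, …, 12484, 12493.
558 qualify.

558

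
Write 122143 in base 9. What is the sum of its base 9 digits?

122143 in base 9 is 205484.
Digit sum: 2+0+5+4+8+4 = 23.

23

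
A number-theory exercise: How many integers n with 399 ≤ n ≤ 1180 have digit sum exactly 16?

58

The integers in [399, 1180] that have digit sum exactly 16: 439, 448, 457, 466, 475, 484, …, 1168, 1177.
58 qualify.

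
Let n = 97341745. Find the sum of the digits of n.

40

9+7+3+4+1+7+4+5 = 40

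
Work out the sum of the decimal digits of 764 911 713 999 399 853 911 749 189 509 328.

179

7+6+4+9+1+1+7+1+3+9+9+9+3+9+9+8+5+3+9+1+1+7+4+9+1+8+9+5+0+9+3+2+8 = 179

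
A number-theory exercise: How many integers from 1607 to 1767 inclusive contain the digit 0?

28

The integers in [1607, 1767] that contain the digit 0: 1607, 1608, 1609, 1610, 1620, 1630, …, 1750, 1760.
28 qualify.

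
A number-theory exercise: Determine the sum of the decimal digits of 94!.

549

94! = 108736615665674308027365285256786601004186803580182872307497374434045199869417927630229109214583415458560865651202385340530688000000000000000000000
Sum of its 147 digits: 549.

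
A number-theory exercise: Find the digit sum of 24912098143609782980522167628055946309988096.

212

2+4+9+1+2+0+9+8+1+4+3+6+0+9+7+8+2+9+8+0+5+2+2+1+6+7+6+2+8+0+5+5+9+4+6+3+0+9+9+8+8+0+9+6 = 212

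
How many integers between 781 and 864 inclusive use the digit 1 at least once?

The integers in [781, 864] that use the digit 1 at least once: 781, 791, 801, 810, 811, 812, …, 851, 861.
18 qualify.

18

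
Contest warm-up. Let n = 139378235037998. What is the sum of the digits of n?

1+3+9+3+7+8+2+3+5+0+3+7+9+9+8 = 77

77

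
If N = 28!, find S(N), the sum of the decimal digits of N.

90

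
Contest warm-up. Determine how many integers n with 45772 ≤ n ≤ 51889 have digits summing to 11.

53

The integers in [45772, 51889] that have digits summing to 11: 46001, 46010, 46100, 47000, 50006, 50015, …, 51410, 51500.
53 qualify.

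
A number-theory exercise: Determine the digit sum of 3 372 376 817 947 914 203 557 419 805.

130

3+3+7+2+3+7+6+8+1+7+9+4+7+9+1+4+2+0+3+5+5+7+4+1+9+8+0+5 = 130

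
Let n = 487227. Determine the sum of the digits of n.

4+8+7+2+2+7 = 30

30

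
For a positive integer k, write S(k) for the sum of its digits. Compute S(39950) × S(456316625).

S(39950) = 3+9+9+5+0 = 26.
S(456316625) = 4+5+6+3+1+6+6+2+5 = 38.
26 · 38 = 988.

988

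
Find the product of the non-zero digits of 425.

40

4×2×5 = 40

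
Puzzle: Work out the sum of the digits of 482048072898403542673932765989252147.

173

4+8+2+0+4+8+0+7+2+8+9+8+4+0+3+5+4+2+6+7+3+9+3+2+7+6+5+9+8+9+2+5+2+1+4+7 = 173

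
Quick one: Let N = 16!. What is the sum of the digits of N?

63

16! = 20922789888000
Sum of its 14 digits: 63.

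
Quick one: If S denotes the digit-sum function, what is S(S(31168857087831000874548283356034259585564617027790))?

8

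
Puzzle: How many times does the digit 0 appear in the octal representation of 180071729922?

180071729922 in base 8 is 2475507105402.
The digit 0 appears 3 times.

3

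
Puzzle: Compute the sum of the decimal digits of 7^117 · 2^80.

7^117 · 2^80 = 909641644756656526783422411450018402825305474093438481162346812072809431166679803564732399630807588320217523162768769810432
Sum of its 123 digits: 526.

526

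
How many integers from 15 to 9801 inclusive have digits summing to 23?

467

The integers in [15, 9801] that have digits summing to 23: 599, 689, 698, 779, 788, 797, …, 9761, 9770.
467 qualify.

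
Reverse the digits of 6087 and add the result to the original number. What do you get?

Reverse of 6087 is 7806.
6087 + 7806 = 13893

13893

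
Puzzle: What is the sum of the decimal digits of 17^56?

17^56 = 803784444631904346795840040159891735261368357513214245352923986167681
Sum of its 69 digits: 307.

307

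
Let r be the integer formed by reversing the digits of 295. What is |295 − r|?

297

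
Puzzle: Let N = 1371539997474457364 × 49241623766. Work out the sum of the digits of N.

1371539997474457364 × 49241623766 = 67536856535657819713096112824
Sum of its 29 digits: 139.

139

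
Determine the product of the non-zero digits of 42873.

1344

4×2×8×7×3 = 1344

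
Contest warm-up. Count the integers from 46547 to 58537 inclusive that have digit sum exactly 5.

The integers in [46547, 58537] that have digit sum exactly 5: 50000.
1 qualifies.

1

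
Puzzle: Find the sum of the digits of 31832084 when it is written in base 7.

38

31832084 in base 7 is 534365624.
Digit sum: 5+3+4+3+6+5+6+2+4 = 38.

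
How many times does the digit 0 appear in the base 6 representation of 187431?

2

187431 in base 6 is 4003423.
The digit 0 appears 2 times.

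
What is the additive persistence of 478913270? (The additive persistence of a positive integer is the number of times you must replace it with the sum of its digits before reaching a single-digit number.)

478913270 → 41 → 5 (2 steps)

2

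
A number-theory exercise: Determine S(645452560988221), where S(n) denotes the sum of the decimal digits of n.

6+4+5+4+5+2+5+6+0+9+8+8+2+2+1 = 67

67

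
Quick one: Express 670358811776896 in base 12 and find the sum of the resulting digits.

66

670358811776896 in base 12 is 63228041869854.
Digit sum: 6+3+2+2+8+0+4+1+8+6+9+8+5+4 = 66.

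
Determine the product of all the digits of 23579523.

2×3×5×7×9×5×2×3 = 56700

56700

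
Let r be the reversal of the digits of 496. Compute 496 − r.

Reverse of 496 is 694.
496 − 694 = -198

-198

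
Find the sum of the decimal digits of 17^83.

422

17^83 = 1340480418895698023067411176743717312981007012239556134605753941864386337047277655624320393544131928113
Sum of its 103 digits: 422.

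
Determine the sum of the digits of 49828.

31

4+9+8+2+8 = 31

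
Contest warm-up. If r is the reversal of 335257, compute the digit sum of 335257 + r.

32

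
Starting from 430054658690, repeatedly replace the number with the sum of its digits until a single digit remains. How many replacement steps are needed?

430054658690 → 50 → 5 (2 steps)

2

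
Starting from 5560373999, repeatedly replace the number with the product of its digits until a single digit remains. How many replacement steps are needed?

1

5560373999 → 0 (1 step)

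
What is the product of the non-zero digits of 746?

168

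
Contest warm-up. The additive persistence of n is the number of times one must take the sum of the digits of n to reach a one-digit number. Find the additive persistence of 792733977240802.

2

792733977240802 → 70 → 7 (2 steps)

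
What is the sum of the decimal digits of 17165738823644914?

79

1+7+1+6+5+7+3+8+8+2+3+6+4+4+9+1+4 = 79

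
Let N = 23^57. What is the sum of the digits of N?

305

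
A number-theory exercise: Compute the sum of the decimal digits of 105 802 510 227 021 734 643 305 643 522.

1+0+5+8+0+2+5+1+0+2+2+7+0+2+1+7+3+4+6+4+3+3+0+5+6+4+3+5+2+2 = 93

93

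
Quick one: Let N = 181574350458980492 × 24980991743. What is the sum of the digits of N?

139

181574350458980492 × 24980991743 = 4535907349556379930850077556
Sum of its 28 digits: 139.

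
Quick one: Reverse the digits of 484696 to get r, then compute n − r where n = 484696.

-211788

Reverse of 484696 is 696484.
484696 − 696484 = -211788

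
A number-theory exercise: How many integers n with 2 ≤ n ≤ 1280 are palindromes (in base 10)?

The integers in [2, 1280] that are palindromes (in base 10): 2, 3, 4, 5, 6, 7, …, 1111, 1221.
110 qualify.

110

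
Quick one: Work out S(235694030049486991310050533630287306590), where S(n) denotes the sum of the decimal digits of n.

2+3+5+6+9+4+0+3+0+0+4+9+4+8+6+9+9+1+3+1+0+0+5+0+5+3+3+6+3+0+2+8+7+3+0+6+5+9+0 = 151

151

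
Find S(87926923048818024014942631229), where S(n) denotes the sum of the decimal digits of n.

124

8+7+9+2+6+9+2+3+0+4+8+8+1+8+0+2+4+0+1+4+9+4+2+6+3+1+2+2+9 = 124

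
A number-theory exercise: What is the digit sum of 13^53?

241

13^53 = 109395050288514219040366056833567359441133418834382438145053
Sum of its 60 digits: 241.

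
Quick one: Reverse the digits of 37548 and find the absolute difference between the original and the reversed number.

Reverse of 37548 is 84573.
|37548 − 84573| = 47025

47025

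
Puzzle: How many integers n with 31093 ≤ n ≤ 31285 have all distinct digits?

38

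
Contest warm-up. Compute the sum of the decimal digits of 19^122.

658

19^122 = 1018449070722440184115993083577574128651470103576173508730897351039800959465523332299736641122133773185025345270453519333654712627691502544289045396442629961
Sum of its 157 digits: 658.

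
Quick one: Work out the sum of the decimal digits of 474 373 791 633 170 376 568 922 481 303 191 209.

154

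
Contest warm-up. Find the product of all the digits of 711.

7×1×1 = 7

7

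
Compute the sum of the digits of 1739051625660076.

64

1+7+3+9+0+5+1+6+2+5+6+6+0+0+7+6 = 64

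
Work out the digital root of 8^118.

1

The digital root of n equals n mod 9 (or 9 when 9 | n), so we need 8^118 mod 9.
8^118 ≡ 1 (mod 9), so the digital root is 1.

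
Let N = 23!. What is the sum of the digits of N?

23! = 25852016738884976640000
Sum of its 23 digits: 99.

99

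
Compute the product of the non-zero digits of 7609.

378

7×6×9 = 378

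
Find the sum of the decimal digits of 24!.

81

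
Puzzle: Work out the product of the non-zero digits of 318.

24

3×1×8 = 24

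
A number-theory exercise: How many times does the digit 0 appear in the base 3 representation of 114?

2

114 in base 3 is 11020.
The digit 0 appears 2 times.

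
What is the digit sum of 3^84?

162

3^84 = 11972515182562019788602740026717047105681
Sum of its 41 digits: 162.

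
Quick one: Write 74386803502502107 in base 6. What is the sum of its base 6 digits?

74386803502502107 in base 6 is 3220235305433501220511.
Digit sum: 3+2+2+0+2+3+5+3+0+5+4+3+3+5+0+1+2+2+0+5+1+1 = 52.

52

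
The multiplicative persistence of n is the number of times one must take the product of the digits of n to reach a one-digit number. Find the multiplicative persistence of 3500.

3500 → 0 (1 step)

1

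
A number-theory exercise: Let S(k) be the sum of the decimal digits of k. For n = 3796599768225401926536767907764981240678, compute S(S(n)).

5

First digit sum: 212.
2+1+2 = 5.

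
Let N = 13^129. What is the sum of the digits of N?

13^129 = 499680553067630839963351658374317552193821251713937209756875461838976047371809196632210478391844255200753395200605996813247564267208577972533773
Sum of its 144 digits: 667.

667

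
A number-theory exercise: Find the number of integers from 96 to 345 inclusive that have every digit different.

The integers in [96, 345] that have every digit different: 96, 97, 98, 102, 103, 104, …, 342, 345.
175 qualify.

175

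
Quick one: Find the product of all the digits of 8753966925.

24494400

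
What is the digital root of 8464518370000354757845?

4

8+4+6+4+5+1+8+3+7+0+0+0+0+3+5+4+7+5+7+8+4+5 = 94
9+4 = 13
1+3 = 4
(Equivalently, 8464518370000354757845 mod 9 = 4.)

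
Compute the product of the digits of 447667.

4×4×7×6×6×7 = 28224

28224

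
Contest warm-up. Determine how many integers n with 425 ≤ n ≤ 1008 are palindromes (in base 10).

The integers in [425, 1008] that are palindromes (in base 10): 434, 444, 454, 464, 474, 484, …, 999, 1001.
58 qualify.

58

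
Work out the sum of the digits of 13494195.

1+3+4+9+4+1+9+5 = 36

36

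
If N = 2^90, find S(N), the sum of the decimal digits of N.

2^90 = 1237940039285380274899124224
Sum of its 28 digits: 118.

118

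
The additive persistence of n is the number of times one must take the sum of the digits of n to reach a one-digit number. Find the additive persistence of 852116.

2

852116 → 23 → 5 (2 steps)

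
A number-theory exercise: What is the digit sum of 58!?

288

58! = 2350561331282878571829474910515074683828862318181142924420699914240000000000000
Sum of its 79 digits: 288.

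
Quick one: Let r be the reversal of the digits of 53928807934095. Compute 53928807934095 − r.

-5115162948840

Reverse of 53928807934095 is 59043970882935.
53928807934095 − 59043970882935 = -5115162948840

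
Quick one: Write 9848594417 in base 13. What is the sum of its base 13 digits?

65

9848594417 in base 13 is C0C51887C.
Digit sum: 12+0+12+5+1+8+8+7+12 = 65.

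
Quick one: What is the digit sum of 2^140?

202

2^140 = 1393796574908163946345982392040522594123776
Sum of its 43 digits: 202.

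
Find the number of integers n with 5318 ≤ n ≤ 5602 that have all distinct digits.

102

The integers in [5318, 5602] that have all distinct digits: 5318, 5319, 5320, 5321, 5324, 5326, …, 5601, 5602.
102 qualify.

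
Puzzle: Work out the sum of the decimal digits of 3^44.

90

3^44 = 984770902183611232881
Sum of its 21 digits: 90.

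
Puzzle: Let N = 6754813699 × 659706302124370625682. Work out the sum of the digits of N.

6754813699 × 659706302124370625682 = 4456193166906331504109974817718
Sum of its 31 digits: 138.

138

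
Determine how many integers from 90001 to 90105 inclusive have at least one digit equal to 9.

The integers in [90001, 90105] that have at least one digit equal to 9: 90001, 90002, 90003, 90004, 90005, 90006, …, 90104, 90105.
105 qualify.

105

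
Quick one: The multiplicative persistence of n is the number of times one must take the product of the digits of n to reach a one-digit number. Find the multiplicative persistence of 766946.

3

766946 → 54432 → 480 → 0 (3 steps)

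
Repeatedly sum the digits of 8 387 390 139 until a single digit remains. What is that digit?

8+3+8+7+3+9+0+1+3+9 = 51
5+1 = 6

6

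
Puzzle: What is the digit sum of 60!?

288

60! = 8320987112741390144276341183223364380754172606361245952449277696409600000000000000
Sum of its 82 digits: 288.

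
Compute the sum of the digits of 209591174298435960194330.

2+0+9+5+9+1+1+7+4+2+9+8+4+3+5+9+6+0+1+9+4+3+3+0 = 104

104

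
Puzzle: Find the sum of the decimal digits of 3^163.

3^163 = 589881151426658740854227725580736348849310352832644300781946246613899173590427
Sum of its 78 digits: 360.

360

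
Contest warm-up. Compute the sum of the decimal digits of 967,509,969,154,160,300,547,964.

115

9+6+7+5+0+9+9+6+9+1+5+4+1+6+0+3+0+0+5+4+7+9+6+4 = 115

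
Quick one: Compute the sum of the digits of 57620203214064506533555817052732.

114

5+7+6+2+0+2+0+3+2+1+4+0+6+4+5+0+6+5+3+3+5+5+5+8+1+7+0+5+2+7+3+2 = 114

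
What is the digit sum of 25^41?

25^41 = 2067951531382569187178521730174907133914530277252197265625
Sum of its 58 digits: 247.

247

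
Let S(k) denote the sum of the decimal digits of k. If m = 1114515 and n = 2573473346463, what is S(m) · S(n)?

S(1114515) = 1+1+1+4+5+1+5 = 18.
S(2573473346463) = 2+5+7+3+4+7+3+3+4+6+4+6+3 = 57.
18 · 57 = 1026.

1026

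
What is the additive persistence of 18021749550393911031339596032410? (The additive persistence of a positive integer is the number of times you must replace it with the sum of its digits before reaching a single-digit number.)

18021749550393911031339596032410 → 117 → 9 (2 steps)

2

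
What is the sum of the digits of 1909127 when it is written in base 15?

31

1909127 in base 15 is 27AA02.
Digit sum: 2+7+10+10+0+2 = 31.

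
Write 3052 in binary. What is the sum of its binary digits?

8

3052 in base 2 is 101111101100.
Digit sum: 1+0+1+1+1+1+1+0+1+1+0+0 = 8.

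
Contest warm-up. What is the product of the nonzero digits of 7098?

7×9×8 = 504

504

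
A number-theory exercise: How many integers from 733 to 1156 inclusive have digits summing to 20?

21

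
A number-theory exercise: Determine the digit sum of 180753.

1+8+0+7+5+3 = 24

24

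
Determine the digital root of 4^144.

1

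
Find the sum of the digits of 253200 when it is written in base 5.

253200 in base 5 is 31100300.
Digit sum: 3+1+1+0+0+3+0+0 = 8.

8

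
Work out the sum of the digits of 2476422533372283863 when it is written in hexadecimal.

113

2476422533372283863 in base 16 is 225E052C676D8BD7.
Digit sum: 2+2+5+14+0+5+2+12+6+7+6+13+8+11+13+7 = 113.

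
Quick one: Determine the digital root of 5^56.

7

The digital root of n equals n mod 9 (or 9 when 9 | n), so we need 5^56 mod 9.
5^56 ≡ 7 (mod 9), so the digital root is 7.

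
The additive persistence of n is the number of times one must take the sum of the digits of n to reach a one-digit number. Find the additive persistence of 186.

2

186 → 15 → 6 (2 steps)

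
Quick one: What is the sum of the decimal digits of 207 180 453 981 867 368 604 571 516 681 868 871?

174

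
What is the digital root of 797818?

7+9+7+8+1+8 = 40
4+0 = 4

4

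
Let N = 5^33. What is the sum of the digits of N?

5^33 = 116415321826934814453125
Sum of its 24 digits: 89.

89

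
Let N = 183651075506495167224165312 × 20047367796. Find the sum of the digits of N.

180

183651075506495167224165312 × 20047367796 = 3681720656809675604239366388769092352
Sum of its 37 digits: 180.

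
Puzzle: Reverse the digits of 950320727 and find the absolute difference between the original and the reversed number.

223297668

Reverse of 950320727 is 727023059.
|950320727 − 727023059| = 223297668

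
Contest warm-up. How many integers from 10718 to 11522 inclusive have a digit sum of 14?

61

The integers in [10718, 11522] that have a digit sum of 14: 10724, 10733, 10742, 10751, 10760, 10805, …, 11507, 11516.
61 qualify.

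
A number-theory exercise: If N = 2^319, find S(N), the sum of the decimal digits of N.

2^319 = 1067993517960455041197510853084776057301352261178326384973520803911109862890320275011481043468288
Sum of its 97 digits: 398.

398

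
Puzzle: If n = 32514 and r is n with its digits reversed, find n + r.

Reverse of 32514 is 41523.
32514 + 41523 = 74037

74037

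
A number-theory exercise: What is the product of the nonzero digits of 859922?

12960

8×5×9×9×2×2 = 12960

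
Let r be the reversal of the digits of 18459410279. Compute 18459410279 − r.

-78742085202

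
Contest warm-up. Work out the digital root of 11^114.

1

The digital root of n equals n mod 9 (or 9 when 9 | n), so we need 11^114 mod 9.
11^114 ≡ 1 (mod 9), so the digital root is 1.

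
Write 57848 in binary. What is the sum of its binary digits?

57848 in base 2 is 1110000111111000.
Digit sum: 1+1+1+0+0+0+0+1+1+1+1+1+1+0+0+0 = 9.

9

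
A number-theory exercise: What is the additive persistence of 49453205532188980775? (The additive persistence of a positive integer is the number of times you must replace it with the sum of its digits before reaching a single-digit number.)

3

49453205532188980775 → 95 → 14 → 5 (3 steps)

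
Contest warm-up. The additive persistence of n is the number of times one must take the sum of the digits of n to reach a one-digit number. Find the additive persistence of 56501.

2

56501 → 17 → 8 (2 steps)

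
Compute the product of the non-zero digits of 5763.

630

5×7×6×3 = 630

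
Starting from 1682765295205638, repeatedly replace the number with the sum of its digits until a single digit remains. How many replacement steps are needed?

1682765295205638 → 75 → 12 → 3 (3 steps)

3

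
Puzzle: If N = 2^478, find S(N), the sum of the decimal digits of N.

709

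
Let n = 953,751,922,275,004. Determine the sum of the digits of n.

61

9+5+3+7+5+1+9+2+2+2+7+5+0+0+4 = 61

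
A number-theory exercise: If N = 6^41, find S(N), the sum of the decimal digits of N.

126

6^41 = 80204967233062404407033075859456
Sum of its 32 digits: 126.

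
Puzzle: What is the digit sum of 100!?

648

100! = 93326215443944152681699238856266700490715968264381621468592963895217599993229915608941463976156518286253697920827223758251185210916864000000000000000000000000
Sum of its 158 digits: 648.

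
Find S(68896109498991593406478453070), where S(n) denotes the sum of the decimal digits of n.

152

6+8+8+9+6+1+0+9+4+9+8+9+9+1+5+9+3+4+0+6+4+7+8+4+5+3+0+7+0 = 152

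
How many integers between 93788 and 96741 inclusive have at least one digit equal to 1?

The integers in [93788, 96741] that have at least one digit equal to 1: 93791, 93801, 93810, 93811, 93812, 93813, …, 96731, 96741.
809 qualify.

809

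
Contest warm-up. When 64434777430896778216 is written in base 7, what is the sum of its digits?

70

64434777430896778216 in base 7 is 223235022542365166413003.
Digit sum: 2+2+3+2+3+5+0+2+2+5+4+2+3+6+5+1+6+6+4+1+3+0+0+3 = 70.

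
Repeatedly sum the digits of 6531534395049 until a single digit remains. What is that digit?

3

6+5+3+1+5+3+4+3+9+5+0+4+9 = 57
5+7 = 12
1+2 = 3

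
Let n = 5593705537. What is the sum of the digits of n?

5+5+9+3+7+0+5+5+3+7 = 49

49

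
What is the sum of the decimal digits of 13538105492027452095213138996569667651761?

182

1+3+5+3+8+1+0+5+4+9+2+0+2+7+4+5+2+0+9+5+2+1+3+1+3+8+9+9+6+5+6+9+6+6+7+6+5+1+7+6+1 = 182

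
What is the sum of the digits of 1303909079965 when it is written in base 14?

76

1303909079965 in base 14 is 471767D2AA9.
Digit sum: 4+7+1+7+6+7+13+2+10+10+9 = 76.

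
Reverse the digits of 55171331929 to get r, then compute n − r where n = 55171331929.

Reverse of 55171331929 is 92913317155.
55171331929 − 92913317155 = -37741985226

-37741985226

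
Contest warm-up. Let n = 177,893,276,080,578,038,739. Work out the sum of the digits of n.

1+7+7+8+9+3+2+7+6+0+8+0+5+7+8+0+3+8+7+3+9 = 108

108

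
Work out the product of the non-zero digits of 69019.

6×9×1×9 = 486

486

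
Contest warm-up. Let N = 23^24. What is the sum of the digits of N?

154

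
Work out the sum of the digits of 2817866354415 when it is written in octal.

49

2817866354415 in base 8 is 51002573047357.
Digit sum: 5+1+0+0+2+5+7+3+0+4+7+3+5+7 = 49.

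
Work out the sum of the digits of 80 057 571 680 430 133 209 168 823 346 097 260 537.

8+0+0+5+7+5+7+1+6+8+0+4+3+0+1+3+3+2+0+9+1+6+8+8+2+3+3+4+6+0+9+7+2+6+0+5+3+7 = 152

152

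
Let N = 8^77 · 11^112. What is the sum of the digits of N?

8^77 · 11^112 = 1492484178968571874760302757019864295956263622900484459265563024613876037668052946563992969100400504666463980593725500296847714535550894978666134545368939369875070536527763486464916062208
Sum of its 187 digits: 893.

893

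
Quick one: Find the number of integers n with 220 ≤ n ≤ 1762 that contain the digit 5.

The integers in [220, 1762] that contain the digit 5: 225, 235, 245, 250, 251, 252, …, 1758, 1759.
460 qualify.

460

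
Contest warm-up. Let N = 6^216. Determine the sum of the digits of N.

711

6^216 = 1204120867648235108202090056857283403336732693457453224358121221145020555710636789704085475234591191603986789604949502079328192358826561895781636115334656050057189523456
Sum of its 169 digits: 711.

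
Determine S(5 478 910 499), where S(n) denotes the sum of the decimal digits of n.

5+4+7+8+9+1+0+4+9+9 = 56

56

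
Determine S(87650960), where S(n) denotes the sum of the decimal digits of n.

41

8+7+6+5+0+9+6+0 = 41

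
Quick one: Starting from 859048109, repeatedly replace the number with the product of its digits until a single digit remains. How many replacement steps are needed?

1

859048109 → 0 (1 step)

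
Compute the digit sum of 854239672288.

64

8+5+4+2+3+9+6+7+2+2+8+8 = 64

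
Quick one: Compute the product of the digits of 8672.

8×6×7×2 = 672

672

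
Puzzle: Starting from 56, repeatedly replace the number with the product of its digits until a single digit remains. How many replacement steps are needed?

56 → 30 → 0 (2 steps)

2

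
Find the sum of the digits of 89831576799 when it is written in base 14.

89831576799 in base 14 is 44C27B915D.
Digit sum: 4+4+12+2+7+11+9+1+5+13 = 68.

68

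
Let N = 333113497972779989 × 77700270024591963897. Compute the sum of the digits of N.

141

333113497972779989 × 77700270024591963897 = 25883008741321372911647018178212057133
Sum of its 38 digits: 141.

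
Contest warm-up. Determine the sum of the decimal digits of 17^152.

874

17^152 = 10671759994531545920557539408540653248159462914874816597977097634293858400405970638977558318200227645122260378986786981072981773298046949530090032383981138780535609404058846100736226712961
Sum of its 188 digits: 874.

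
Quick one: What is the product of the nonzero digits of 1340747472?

1×3×4×7×4×7×4×7×2 = 131712

131712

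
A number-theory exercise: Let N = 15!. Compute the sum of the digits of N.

45

15! = 1307674368000
Sum of its 13 digits: 45.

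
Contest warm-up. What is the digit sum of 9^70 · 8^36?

423

9^70 · 8^36 = 2033364291247470178562404668249105875263214291084286147283687562251699490570459704420561506382381056
Sum of its 100 digits: 423.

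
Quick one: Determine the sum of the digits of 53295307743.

48

5+3+2+9+5+3+0+7+7+4+3 = 48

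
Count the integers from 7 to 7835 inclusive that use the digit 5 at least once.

The integers in [7, 7835] that use the digit 5 at least once: 15, 25, 35, 45, 50, 51, …, 7825, 7835.
2862 qualify.

2862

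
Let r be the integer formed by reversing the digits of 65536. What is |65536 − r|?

Reverse of 65536 is 63556.
|65536 − 63556| = 1980

1980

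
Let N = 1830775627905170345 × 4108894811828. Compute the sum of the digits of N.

118

1830775627905170345 × 4108894811828 = 7522464479120703450547060840660
Sum of its 31 digits: 118.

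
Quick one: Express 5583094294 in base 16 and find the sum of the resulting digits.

49

5583094294 in base 16 is 14CC74216.
Digit sum: 1+4+12+12+7+4+2+1+6 = 49.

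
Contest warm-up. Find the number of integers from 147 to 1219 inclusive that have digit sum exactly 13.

The integers in [147, 1219] that have digit sum exactly 13: 148, 157, 166, 175, 184, 193, …, 1192, 1219.
84 qualify.

84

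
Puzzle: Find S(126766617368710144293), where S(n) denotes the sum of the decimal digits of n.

1+2+6+7+6+6+6+1+7+3+6+8+7+1+0+1+4+4+2+9+3 = 90

90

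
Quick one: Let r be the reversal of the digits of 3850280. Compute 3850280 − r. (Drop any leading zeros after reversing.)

3029697

Reverse of 3850280 is 820583.
3850280 − 820583 = 3029697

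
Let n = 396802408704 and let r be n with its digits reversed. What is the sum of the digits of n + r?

Reversal of 396802408704 is 407804208693; 396802408704 + 407804208693 = 804606617397.
Digit sum of 804606617397: 8+0+4+6+0+6+6+1+7+3+9+7 = 57.

57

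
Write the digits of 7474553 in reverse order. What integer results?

3554747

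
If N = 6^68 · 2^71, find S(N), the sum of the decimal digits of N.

6^68 · 2^71 = 193827198295671978822236158461439148879262019063021723126954152573448224768
Sum of its 75 digits: 342.

342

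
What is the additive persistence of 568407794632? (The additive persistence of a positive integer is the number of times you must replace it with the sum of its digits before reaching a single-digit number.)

2

568407794632 → 61 → 7 (2 steps)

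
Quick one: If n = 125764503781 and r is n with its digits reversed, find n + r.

313069971302

Reverse of 125764503781 is 187305467521.
125764503781 + 187305467521 = 313069971302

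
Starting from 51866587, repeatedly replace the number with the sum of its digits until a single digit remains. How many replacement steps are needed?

3

51866587 → 46 → 10 → 1 (3 steps)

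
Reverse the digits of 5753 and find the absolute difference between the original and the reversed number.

Reverse of 5753 is 3575.
|5753 − 3575| = 2178

2178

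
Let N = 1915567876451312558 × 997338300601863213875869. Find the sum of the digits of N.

1915567876451312558 × 997338300601863213875869 = 1910469210587471937882731934604663532862902
Sum of its 43 digits: 191.

191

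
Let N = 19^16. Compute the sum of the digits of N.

91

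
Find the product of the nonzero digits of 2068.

96

2×6×8 = 96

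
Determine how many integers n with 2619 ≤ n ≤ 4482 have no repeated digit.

939

The integers in [2619, 4482] that have no repeated digit: 2619, 2630, 2631, 2634, 2635, 2637, …, 4397, 4398.
939 qualify.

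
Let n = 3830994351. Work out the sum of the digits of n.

45

3+8+3+0+9+9+4+3+5+1 = 45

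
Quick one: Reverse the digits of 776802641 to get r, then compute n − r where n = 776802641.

630593964

Reverse of 776802641 is 146208677.
776802641 − 146208677 = 630593964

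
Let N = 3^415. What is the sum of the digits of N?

891

3^415 = 1012326740077382621188858573665831828974624433754571204661073234805943204205707224999879792724273689451888702641841893221278771976316855027809585261345272131315298533804101624289241775335478656164907
Sum of its 199 digits: 891.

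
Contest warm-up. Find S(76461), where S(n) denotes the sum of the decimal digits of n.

24

7+6+4+6+1 = 24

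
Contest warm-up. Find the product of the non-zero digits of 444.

64

4×4×4 = 64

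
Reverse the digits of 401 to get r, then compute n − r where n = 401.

297

Reverse of 401 is 104.
401 − 104 = 297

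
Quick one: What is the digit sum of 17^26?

163

17^26 = 98100666009922840441972689847969
Sum of its 32 digits: 163.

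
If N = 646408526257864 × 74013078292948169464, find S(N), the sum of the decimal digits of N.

646408526257864 × 74013078292948169464 = 47842684863152530838555236834664896
Sum of its 35 digits: 175.

175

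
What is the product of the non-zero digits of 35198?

1080

3×5×1×9×8 = 1080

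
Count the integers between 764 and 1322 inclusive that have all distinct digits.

284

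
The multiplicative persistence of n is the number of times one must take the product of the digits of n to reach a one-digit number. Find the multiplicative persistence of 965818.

2

965818 → 17280 → 0 (2 steps)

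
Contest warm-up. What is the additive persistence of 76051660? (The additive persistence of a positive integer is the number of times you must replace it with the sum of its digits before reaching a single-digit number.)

76051660 → 31 → 4 (2 steps)

2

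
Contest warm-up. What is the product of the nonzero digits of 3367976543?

8573040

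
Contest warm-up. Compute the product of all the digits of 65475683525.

6×5×4×7×5×6×8×3×5×2×5 = 30240000

30240000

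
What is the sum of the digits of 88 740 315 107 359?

61

8+8+7+4+0+3+1+5+1+0+7+3+5+9 = 61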